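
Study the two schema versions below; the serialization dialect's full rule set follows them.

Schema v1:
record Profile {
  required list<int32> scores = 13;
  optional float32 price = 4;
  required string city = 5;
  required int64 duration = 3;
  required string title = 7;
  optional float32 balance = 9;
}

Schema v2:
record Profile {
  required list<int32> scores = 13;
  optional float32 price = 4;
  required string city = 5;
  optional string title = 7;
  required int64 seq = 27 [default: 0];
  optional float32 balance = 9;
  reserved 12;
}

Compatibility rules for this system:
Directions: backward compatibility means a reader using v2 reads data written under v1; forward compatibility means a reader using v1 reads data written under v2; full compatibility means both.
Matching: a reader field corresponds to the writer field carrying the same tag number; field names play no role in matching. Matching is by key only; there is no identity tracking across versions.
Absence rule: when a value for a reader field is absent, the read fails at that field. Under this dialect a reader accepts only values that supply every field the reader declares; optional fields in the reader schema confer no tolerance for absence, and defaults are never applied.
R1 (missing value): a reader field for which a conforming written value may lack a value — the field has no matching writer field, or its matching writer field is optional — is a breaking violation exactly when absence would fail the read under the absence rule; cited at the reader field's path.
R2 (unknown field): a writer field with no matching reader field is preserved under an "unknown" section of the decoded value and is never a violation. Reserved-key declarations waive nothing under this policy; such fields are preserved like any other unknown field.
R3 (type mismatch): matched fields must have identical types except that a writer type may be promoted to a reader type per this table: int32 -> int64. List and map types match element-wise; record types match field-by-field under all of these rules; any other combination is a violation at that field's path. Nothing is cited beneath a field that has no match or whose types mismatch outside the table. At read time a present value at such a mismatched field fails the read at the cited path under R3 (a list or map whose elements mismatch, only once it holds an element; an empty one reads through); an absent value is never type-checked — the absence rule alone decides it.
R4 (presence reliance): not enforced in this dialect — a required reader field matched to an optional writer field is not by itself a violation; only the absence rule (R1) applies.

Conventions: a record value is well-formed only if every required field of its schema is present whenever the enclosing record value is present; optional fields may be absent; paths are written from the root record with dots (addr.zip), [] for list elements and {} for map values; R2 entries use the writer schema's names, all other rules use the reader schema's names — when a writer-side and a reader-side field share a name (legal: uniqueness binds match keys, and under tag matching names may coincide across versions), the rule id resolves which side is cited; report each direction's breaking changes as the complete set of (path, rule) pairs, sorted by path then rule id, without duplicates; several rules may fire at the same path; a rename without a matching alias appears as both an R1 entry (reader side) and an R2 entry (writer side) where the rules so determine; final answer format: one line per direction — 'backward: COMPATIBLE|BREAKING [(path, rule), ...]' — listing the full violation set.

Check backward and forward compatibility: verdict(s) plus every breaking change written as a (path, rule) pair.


each type pair in Profile: writer, then reader
backward analysis of Profile with v2 as reader and v1 as writer:
  scores: paired with writer scores (list<int32> -> list<int32>; writer required)
  price: paired with writer price (float32 -> float32; writer optional)
  city: paired with writer city (string -> string; writer required)
  title: paired with writer title (string -> string; writer required)
  seq has no writer counterpart
  balance: paired with writer balance (float32 -> float32; writer optional)
  writer field duration has no reader counterpart
  rule R1 violated at balance
  rule R1 violated at price
  rule R1 violated at seq
  => backward: BREAKING (3)
forward analysis of Profile with v1 as reader and v2 as writer:
  scores: paired with writer scores (list<int32> -> list<int32>; writer required)
  price: paired with writer price (float32 -> float32; writer optional)
  city: paired with writer city (string -> string; writer required)
  duration has no writer counterpart
  title: paired with writer title (string -> string; writer optional)
  balance: paired with writer balance (float32 -> float32; writer optional)
  writer field seq has no reader counterpart
  rule R1 violated at balance
  rule R1 violated at duration
  rule R1 violated at price
  rule R1 violated at title
  => forward: BREAKING (4)

backward: BREAKING [(balance, R1), (price, R1), (seq, R1)]; forward: BREAKING [(balance, R1), (duration, R1), (price, R1), (title, R1)]


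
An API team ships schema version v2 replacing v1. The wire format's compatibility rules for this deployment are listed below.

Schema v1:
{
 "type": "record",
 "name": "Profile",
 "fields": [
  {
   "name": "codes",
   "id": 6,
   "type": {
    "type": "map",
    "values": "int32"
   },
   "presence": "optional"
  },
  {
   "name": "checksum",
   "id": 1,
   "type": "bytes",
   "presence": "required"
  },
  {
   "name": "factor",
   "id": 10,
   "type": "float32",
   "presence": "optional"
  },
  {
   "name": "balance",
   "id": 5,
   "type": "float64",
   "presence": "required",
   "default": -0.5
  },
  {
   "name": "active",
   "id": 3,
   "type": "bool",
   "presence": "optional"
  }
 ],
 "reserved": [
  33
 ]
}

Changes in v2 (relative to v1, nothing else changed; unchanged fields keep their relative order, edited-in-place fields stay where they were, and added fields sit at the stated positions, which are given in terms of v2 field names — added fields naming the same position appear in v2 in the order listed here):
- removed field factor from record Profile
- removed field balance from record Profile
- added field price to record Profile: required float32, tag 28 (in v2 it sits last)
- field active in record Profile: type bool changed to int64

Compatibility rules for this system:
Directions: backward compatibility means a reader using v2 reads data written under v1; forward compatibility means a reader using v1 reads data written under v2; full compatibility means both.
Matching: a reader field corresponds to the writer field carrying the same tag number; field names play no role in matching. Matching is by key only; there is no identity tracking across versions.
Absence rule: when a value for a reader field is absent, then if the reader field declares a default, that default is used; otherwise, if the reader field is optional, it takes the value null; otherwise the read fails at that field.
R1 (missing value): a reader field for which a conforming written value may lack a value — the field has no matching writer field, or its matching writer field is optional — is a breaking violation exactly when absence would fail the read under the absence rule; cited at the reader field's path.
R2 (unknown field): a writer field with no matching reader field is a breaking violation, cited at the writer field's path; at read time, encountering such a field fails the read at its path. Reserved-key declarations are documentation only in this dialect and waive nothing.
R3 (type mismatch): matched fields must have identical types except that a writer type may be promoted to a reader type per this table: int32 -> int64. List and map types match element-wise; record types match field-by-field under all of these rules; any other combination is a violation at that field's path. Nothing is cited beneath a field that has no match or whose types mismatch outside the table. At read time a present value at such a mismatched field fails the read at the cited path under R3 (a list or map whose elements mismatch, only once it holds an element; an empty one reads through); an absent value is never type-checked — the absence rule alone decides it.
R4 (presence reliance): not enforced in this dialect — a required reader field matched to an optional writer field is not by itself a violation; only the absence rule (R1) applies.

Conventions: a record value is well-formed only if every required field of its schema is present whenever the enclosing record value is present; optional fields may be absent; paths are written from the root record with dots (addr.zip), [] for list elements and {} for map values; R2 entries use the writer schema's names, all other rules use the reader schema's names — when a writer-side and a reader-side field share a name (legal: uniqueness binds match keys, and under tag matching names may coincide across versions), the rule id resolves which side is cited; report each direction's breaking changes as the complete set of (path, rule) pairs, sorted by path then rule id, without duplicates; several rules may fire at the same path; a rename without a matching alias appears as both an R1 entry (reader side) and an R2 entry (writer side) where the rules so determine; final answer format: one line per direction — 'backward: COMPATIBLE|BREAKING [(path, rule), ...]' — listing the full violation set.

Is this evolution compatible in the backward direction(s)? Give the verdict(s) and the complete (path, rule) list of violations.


backward: BREAKING [(active, R3), (balance, R2), (factor, R2), (price, R1)]

each type pair in Profile: writer, then reader
backward for Profile (reader v2, writer v1):
  codes: paired with writer codes (map<string, int32> -> map<string, int32>; writer optional)
  checksum: paired with writer checksum (bytes -> bytes; writer required)
  active: paired with writer active (bool -> int64; writer optional)
  price has no writer counterpart
  leftover writer field: factor
  leftover writer field: balance
  violation R3 at active
  violation R2 at balance
  violation R2 at factor
  violation R1 at price
  => 4 violation(s): backward is BREAKING for Profile


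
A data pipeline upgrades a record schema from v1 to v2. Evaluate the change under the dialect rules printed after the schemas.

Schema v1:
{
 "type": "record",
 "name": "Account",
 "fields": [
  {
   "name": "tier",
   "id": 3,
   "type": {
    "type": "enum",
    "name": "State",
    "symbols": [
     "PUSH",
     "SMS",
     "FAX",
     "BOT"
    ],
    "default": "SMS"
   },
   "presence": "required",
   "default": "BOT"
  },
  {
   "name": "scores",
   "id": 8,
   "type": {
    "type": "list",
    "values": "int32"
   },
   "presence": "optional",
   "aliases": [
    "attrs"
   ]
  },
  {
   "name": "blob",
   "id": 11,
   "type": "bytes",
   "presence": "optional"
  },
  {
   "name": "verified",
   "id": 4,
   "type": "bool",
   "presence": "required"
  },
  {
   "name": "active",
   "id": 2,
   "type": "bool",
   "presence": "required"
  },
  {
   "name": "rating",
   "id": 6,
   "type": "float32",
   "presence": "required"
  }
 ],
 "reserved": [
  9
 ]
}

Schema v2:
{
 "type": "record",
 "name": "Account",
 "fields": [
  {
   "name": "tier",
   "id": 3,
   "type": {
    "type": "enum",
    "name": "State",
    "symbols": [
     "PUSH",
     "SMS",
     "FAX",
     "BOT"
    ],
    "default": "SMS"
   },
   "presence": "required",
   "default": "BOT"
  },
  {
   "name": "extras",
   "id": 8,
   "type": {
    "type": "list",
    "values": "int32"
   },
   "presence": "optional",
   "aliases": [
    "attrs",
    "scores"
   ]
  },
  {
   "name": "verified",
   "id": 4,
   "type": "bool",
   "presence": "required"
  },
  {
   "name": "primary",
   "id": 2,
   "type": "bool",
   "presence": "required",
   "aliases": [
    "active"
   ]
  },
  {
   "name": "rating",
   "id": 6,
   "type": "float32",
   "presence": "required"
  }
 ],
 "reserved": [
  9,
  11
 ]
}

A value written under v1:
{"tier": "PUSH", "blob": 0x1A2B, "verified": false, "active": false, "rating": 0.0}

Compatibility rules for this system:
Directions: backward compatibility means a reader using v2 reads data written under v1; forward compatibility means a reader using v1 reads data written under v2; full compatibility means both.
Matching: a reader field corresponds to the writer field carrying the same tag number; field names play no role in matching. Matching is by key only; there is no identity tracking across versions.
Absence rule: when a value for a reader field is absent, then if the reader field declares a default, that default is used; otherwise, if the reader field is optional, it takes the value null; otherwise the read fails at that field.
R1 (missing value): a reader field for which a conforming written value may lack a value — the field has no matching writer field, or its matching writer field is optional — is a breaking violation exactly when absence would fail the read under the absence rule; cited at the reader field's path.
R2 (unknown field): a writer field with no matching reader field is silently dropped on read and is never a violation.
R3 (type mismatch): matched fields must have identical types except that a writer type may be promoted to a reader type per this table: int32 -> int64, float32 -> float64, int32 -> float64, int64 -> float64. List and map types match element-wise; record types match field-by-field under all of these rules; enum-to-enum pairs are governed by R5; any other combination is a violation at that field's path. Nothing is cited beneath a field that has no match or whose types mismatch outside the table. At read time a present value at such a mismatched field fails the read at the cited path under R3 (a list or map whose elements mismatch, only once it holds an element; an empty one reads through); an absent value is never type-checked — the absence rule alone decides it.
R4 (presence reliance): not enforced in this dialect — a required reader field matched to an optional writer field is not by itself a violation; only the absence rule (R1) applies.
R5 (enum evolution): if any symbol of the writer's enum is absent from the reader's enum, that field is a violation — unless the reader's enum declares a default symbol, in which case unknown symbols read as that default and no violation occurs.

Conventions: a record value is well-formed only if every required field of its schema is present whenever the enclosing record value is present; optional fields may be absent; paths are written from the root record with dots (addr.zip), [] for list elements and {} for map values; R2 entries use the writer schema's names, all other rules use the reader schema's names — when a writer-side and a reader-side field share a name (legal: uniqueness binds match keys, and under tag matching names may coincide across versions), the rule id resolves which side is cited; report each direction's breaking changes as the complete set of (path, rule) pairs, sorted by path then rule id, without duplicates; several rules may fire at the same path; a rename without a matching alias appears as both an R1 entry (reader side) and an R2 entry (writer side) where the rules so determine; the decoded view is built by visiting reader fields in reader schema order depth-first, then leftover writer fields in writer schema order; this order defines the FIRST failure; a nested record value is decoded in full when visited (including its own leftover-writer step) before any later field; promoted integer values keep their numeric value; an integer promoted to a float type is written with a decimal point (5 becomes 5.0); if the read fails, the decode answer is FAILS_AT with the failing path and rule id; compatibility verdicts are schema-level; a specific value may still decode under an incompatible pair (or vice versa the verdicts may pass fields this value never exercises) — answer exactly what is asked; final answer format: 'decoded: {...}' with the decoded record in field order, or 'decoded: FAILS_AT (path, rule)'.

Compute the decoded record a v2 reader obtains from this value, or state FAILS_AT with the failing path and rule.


decoded: {"tier": "PUSH", "extras": null, "verified": false, "primary": false, "rating": 0.0}

the writer's type comes first in each Account pair
decode (reader v2):
  tier := "PUSH"
  extras := null (absent, optional -> null)
  verified := false
  primary := false (from writer active)
  rating := 0.0
  writer blob: unknown -> dropped
  => decoded: {"tier": "PUSH", "extras": null, "verified": false, "primary": false, "rating": 0.0}


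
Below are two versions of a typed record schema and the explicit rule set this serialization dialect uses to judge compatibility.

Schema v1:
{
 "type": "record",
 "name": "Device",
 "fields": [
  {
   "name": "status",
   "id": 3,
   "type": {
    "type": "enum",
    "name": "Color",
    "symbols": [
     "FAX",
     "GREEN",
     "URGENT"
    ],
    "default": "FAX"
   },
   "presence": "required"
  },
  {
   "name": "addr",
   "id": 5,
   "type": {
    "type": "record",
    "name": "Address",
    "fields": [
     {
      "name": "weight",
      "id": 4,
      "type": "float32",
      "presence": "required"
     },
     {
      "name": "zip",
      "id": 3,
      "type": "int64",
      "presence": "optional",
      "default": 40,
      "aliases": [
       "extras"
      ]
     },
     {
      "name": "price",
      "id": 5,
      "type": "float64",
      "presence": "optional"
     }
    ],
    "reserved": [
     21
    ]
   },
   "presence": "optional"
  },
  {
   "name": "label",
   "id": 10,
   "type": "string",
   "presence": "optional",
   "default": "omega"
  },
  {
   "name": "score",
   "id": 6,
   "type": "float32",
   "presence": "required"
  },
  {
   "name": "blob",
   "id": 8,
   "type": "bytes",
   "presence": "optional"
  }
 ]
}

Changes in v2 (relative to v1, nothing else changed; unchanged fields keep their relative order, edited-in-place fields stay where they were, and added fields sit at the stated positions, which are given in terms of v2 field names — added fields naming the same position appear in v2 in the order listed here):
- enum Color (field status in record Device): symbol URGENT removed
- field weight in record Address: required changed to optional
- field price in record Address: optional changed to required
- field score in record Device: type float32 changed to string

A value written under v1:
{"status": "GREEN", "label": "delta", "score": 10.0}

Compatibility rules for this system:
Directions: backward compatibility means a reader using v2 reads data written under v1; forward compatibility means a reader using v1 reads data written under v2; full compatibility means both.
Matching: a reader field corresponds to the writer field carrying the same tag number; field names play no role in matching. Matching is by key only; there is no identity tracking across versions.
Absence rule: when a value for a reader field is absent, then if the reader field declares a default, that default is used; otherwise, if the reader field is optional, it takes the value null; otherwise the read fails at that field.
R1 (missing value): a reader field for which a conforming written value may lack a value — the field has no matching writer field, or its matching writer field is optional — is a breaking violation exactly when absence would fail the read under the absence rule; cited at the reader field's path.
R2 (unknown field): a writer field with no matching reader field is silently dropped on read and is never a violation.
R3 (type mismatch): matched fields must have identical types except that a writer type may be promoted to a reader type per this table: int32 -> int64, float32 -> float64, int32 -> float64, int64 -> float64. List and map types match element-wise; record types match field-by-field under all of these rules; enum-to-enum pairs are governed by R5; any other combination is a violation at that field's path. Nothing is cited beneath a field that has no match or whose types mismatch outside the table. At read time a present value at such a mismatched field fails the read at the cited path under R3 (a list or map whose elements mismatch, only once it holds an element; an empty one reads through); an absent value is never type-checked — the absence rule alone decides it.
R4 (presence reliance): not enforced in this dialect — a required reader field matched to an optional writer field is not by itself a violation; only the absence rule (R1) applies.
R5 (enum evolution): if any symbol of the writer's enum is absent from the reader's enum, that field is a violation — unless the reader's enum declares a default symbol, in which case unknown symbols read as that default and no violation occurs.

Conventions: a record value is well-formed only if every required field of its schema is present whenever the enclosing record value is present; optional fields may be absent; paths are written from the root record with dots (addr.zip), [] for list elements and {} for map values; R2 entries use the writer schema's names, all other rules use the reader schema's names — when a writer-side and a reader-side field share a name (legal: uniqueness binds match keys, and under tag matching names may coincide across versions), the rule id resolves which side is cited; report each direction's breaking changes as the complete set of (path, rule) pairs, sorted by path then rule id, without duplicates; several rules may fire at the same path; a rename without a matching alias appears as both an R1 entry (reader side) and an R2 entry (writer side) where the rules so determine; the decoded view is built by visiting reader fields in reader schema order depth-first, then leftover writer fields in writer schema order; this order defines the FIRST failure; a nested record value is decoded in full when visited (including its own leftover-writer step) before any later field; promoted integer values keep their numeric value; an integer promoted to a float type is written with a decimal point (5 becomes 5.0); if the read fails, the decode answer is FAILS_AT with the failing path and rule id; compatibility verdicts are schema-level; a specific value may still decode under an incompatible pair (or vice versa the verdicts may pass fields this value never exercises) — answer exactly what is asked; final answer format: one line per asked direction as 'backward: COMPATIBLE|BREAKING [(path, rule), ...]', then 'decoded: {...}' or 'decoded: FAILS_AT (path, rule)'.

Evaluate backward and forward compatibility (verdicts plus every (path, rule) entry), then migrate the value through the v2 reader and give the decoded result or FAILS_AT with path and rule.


backward: BREAKING [(addr.price, R1), (score, R3)]; forward: BREAKING [(addr.weight, R1), (score, R3)]; decoded: FAILS_AT (score, R3)

each type pair in Device: writer, then reader
backward for Device (reader v2, writer v1):
  Color -> Color, writer required: status aligns to status
  Address -> Address, writer optional: addr aligns to addr
  string -> string, writer optional: label aligns to label
  float32 -> string, writer required: score aligns to score
  bytes -> bytes, writer optional: blob aligns to blob
  float32 -> float32, writer required: addr.weight aligns to addr.weight
  int64 -> int64, writer optional: addr.zip aligns to addr.zip
  float64 -> float64, writer optional: addr.price aligns to addr.price
  R1 fires at addr.price
  R3 fires at score
  => backward verdict for Device: BREAKING, 2 violation(s)
forward for Device (reader v1, writer v2):
  Color -> Color, writer required: status aligns to status
  Address -> Address, writer optional: addr aligns to addr
  string -> string, writer optional: label aligns to label
  string -> float32, writer required: score aligns to score
  bytes -> bytes, writer optional: blob aligns to blob
  float32 -> float32, writer optional: addr.weight aligns to addr.weight
  int64 -> int64, writer optional: addr.zip aligns to addr.zip
  float64 -> float64, writer required: addr.price aligns to addr.price
  R1 fires at addr.weight
  R3 fires at score
  => forward verdict for Device: BREAKING, 2 violation(s)
decode (reader v2):
  status := "GREEN"
  addr := null (not supplied -> null)
  label := "delta"
  read fails at score under R3
  => FAILS_AT (score, R3)


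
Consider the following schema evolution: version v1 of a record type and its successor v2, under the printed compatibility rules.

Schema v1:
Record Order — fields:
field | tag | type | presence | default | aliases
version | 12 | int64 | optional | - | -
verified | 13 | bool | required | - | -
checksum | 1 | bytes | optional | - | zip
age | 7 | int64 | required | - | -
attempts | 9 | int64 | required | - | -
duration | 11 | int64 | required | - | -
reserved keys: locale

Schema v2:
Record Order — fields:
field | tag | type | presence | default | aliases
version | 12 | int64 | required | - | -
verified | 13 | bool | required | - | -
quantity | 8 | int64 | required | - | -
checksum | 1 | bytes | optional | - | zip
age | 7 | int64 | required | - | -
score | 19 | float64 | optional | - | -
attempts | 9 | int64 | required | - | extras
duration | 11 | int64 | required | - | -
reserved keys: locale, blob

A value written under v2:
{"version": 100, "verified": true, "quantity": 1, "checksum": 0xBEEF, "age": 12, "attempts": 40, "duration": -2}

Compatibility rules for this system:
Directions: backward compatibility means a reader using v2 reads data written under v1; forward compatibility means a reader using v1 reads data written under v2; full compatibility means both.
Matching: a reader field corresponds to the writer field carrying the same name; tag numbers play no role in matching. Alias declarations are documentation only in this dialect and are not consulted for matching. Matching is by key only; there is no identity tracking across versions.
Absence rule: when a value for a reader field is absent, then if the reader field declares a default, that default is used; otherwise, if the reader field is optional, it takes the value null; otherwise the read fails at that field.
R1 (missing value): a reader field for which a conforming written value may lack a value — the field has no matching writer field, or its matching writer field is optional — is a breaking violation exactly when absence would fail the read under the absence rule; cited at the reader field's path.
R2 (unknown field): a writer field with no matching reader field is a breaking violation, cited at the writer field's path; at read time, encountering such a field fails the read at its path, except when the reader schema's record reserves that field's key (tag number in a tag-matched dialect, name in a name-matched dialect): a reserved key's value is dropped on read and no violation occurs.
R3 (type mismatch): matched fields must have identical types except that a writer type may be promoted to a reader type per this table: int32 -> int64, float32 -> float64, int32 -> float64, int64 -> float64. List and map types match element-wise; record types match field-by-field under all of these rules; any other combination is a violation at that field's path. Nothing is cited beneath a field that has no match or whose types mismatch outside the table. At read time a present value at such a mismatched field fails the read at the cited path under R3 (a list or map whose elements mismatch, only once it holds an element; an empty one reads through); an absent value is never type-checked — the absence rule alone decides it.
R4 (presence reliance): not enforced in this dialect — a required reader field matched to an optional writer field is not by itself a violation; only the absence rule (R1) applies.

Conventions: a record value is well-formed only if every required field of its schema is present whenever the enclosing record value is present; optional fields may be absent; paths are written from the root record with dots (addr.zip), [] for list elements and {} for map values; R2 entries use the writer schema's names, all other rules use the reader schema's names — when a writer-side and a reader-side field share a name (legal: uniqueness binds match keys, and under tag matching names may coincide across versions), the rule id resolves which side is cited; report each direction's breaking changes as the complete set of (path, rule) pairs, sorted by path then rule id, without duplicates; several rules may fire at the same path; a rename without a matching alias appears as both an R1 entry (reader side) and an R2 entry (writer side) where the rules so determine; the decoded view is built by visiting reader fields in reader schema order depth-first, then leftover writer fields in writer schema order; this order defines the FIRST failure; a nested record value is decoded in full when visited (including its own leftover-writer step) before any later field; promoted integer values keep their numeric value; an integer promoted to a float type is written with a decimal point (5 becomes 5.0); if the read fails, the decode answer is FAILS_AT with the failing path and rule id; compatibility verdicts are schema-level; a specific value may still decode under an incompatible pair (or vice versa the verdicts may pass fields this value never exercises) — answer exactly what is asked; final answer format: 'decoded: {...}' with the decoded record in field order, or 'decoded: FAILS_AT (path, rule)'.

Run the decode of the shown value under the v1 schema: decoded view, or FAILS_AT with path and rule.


each type pair in Order: writer, then reader
migrating the Order value to v1:
  version := 100
  verified := true
  checksum := 0xBEEF
  age := 12
  attempts := 40
  duration := -2
  read fails at quantity under R2 (unknown field)
  => FAILS_AT (quantity, R2)
remaining Order differences; none change what is asked:
  added field score to record Order: optional float64, tag 19 (in v2 it sits immediately before attempts) -> affects the rule determinations only; this particular Order value decodes identically
  field version in record Order: optional changed to required -> affects the rule determinations only; this particular Order value decodes identically

decoded: FAILS_AT (quantity, R2)


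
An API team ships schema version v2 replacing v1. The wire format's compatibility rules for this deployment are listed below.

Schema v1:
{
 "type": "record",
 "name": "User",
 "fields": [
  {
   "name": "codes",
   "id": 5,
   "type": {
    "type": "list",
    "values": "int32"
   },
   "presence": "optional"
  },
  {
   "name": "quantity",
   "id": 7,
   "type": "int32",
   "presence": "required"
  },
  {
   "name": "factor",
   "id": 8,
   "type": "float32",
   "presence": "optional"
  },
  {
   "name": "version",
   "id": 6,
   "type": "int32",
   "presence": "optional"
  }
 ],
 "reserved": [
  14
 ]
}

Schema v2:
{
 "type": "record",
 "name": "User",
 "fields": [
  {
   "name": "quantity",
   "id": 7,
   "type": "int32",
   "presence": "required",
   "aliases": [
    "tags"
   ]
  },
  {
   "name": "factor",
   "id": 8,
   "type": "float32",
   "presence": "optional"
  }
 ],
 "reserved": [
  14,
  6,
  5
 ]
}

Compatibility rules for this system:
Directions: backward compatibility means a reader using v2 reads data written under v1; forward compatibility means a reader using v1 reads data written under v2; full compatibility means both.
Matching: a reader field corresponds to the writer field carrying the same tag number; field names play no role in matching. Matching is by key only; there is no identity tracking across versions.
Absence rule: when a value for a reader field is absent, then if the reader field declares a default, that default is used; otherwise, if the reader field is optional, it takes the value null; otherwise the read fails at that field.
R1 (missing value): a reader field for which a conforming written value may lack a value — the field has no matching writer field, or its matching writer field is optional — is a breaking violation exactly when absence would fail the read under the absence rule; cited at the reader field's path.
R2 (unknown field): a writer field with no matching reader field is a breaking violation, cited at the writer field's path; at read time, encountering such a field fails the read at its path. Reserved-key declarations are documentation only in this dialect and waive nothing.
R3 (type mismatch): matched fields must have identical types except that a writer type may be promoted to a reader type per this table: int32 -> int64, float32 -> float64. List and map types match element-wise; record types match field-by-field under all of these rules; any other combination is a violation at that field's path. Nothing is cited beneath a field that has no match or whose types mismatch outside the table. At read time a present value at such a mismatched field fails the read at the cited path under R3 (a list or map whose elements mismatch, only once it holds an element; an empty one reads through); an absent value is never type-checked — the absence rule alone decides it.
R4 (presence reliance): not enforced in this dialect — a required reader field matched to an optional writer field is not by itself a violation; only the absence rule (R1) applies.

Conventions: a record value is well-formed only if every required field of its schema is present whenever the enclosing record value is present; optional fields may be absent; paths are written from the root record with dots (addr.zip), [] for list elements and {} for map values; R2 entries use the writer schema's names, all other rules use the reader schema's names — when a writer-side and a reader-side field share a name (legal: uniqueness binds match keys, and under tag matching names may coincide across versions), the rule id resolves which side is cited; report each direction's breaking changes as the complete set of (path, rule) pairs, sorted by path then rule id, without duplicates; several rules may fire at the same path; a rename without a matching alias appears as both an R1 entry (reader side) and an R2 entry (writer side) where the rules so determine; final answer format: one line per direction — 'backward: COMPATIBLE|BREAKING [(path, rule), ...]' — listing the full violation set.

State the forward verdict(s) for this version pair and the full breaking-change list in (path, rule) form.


in User below, arrows point writer -> reader
checking forward for User: reader v1 against writer v2:
  no writer field matches reader codes
  int32 -> int32, writer required: quantity aligns to quantity
  float32 -> float32, writer optional: factor aligns to factor
  no writer field matches reader version
  => forward: COMPATIBLE
diffs on User not affecting the asked answer:
  removed field version from record User (its key 6 joins the reserved list) -> its effect on User is confined to the backward direction, not asked
  removed field codes from record User (its key 5 joins the reserved list) -> its effect on User is confined to the backward direction, not asked

forward: COMPATIBLE []


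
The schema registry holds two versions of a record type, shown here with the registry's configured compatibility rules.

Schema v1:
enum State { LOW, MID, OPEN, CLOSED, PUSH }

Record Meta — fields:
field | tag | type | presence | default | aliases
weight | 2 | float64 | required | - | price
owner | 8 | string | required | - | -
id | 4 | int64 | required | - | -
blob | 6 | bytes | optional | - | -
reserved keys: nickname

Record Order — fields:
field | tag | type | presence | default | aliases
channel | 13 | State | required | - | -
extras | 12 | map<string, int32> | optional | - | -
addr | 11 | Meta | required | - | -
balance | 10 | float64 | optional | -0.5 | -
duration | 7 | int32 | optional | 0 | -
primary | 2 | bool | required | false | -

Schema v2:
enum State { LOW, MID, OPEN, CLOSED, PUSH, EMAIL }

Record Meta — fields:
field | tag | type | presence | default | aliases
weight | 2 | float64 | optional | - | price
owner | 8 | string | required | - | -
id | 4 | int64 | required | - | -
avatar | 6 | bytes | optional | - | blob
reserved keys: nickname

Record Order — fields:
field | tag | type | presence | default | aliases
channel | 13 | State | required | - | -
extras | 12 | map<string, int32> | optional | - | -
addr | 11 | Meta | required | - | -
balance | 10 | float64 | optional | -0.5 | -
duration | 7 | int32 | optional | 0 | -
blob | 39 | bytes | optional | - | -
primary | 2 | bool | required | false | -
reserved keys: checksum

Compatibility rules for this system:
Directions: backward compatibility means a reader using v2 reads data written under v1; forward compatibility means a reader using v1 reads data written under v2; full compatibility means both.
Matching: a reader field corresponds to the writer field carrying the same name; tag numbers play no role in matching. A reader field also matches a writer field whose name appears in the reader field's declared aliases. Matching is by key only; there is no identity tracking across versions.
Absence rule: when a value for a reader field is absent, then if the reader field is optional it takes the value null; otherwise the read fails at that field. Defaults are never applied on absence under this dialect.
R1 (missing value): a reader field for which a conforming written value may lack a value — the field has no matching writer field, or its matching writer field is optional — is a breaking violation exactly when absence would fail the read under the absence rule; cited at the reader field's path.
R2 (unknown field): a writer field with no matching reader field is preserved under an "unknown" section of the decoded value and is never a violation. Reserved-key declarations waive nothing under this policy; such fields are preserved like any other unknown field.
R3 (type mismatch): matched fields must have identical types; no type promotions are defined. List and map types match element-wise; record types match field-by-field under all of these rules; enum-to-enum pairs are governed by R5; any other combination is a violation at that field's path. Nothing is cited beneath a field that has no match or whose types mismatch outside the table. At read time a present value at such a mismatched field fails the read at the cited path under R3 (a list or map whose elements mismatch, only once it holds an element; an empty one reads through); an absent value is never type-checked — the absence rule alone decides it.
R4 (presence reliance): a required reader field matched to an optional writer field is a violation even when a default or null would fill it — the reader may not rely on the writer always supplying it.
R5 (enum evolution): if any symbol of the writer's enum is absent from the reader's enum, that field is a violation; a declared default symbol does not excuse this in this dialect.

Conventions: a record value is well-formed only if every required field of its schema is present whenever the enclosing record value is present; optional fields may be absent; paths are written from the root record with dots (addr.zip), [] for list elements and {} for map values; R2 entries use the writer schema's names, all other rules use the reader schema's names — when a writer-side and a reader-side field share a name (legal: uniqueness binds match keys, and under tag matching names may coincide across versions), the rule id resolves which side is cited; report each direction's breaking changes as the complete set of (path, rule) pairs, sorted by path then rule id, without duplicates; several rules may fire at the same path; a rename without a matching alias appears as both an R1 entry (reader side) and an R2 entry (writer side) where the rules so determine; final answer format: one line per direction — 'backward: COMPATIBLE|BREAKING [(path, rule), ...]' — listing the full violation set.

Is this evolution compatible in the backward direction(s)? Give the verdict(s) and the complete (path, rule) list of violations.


backward: COMPATIBLE []

arrows below run writer -> reader for Order
backward analysis of Order with v2 as reader and v1 as writer:
  channel: paired with writer channel (State -> State; writer required)
  extras: paired with writer extras (map<string, int32> -> map<string, int32>; writer optional)
  addr: paired with writer addr (Meta -> Meta; writer required)
  balance: paired with writer balance (float64 -> float64; writer optional)
  duration: paired with writer duration (int32 -> int32; writer optional)
  blob: no writer-side match
  primary: paired with writer primary (bool -> bool; writer required)
  addr.weight: paired with writer addr.weight (float64 -> float64; writer required)
  addr.owner: paired with writer addr.owner (string -> string; writer required)
  addr.id: paired with writer addr.id (int64 -> int64; writer required)
  addr.avatar: paired with writer addr.blob (bytes -> bytes; writer optional)
  => backward: COMPATIBLE
the other Order changes do not affect what is asked:
  field weight in record Meta: required changed to optional -> matters only for Order's forward compatibility — outside the asked direction
  renamed field blob to avatar in record Meta (alias blob declared on the renamed field) -> triggers nothing under Order's printed rules — same verdict
  added field blob to record Order: optional bytes, tag 39 (in v2 it sits immediately before primary) -> triggers nothing under Order's printed rules — same verdict
  enum State (field channel in record Order): symbol EMAIL added -> matters only for Order's forward compatibility — outside the asked direction
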